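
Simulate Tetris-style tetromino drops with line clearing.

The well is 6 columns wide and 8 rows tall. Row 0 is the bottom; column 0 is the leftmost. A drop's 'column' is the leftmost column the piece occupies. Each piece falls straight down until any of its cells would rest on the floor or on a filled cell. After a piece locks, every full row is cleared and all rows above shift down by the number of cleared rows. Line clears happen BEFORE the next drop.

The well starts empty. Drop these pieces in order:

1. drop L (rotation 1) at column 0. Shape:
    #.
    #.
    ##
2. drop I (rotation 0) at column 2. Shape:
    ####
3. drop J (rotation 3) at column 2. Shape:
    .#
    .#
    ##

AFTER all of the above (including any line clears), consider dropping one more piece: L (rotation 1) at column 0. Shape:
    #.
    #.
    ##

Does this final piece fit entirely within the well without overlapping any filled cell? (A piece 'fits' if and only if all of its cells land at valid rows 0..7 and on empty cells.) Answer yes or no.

Answer: yes

Derivation:
Drop 1: L rot1 at col 0 lands with bottom-row=0; cleared 0 line(s) (total 0); column heights now [3 1 0 0 0 0], max=3
Drop 2: I rot0 at col 2 lands with bottom-row=0; cleared 1 line(s) (total 1); column heights now [2 0 0 0 0 0], max=2
Drop 3: J rot3 at col 2 lands with bottom-row=0; cleared 0 line(s) (total 1); column heights now [2 0 1 3 0 0], max=3
Test piece L rot1 at col 0 (width 2): heights before test = [2 0 1 3 0 0]; fits = True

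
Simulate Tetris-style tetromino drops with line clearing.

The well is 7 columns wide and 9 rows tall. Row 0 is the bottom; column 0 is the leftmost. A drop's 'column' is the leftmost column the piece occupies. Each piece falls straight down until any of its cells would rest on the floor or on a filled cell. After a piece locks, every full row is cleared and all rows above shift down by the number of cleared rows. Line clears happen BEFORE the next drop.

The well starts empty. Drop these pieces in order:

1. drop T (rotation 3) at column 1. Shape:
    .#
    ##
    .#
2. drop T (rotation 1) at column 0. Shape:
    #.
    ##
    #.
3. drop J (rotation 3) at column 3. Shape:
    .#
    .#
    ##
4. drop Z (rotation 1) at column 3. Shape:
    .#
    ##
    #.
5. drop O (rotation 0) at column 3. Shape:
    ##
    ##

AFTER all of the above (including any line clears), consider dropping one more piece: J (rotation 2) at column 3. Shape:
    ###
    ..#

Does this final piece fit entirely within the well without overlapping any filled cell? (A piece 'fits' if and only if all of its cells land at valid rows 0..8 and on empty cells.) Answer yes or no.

Answer: yes

Derivation:
Drop 1: T rot3 at col 1 lands with bottom-row=0; cleared 0 line(s) (total 0); column heights now [0 2 3 0 0 0 0], max=3
Drop 2: T rot1 at col 0 lands with bottom-row=1; cleared 0 line(s) (total 0); column heights now [4 3 3 0 0 0 0], max=4
Drop 3: J rot3 at col 3 lands with bottom-row=0; cleared 0 line(s) (total 0); column heights now [4 3 3 1 3 0 0], max=4
Drop 4: Z rot1 at col 3 lands with bottom-row=2; cleared 0 line(s) (total 0); column heights now [4 3 3 4 5 0 0], max=5
Drop 5: O rot0 at col 3 lands with bottom-row=5; cleared 0 line(s) (total 0); column heights now [4 3 3 7 7 0 0], max=7
Test piece J rot2 at col 3 (width 3): heights before test = [4 3 3 7 7 0 0]; fits = True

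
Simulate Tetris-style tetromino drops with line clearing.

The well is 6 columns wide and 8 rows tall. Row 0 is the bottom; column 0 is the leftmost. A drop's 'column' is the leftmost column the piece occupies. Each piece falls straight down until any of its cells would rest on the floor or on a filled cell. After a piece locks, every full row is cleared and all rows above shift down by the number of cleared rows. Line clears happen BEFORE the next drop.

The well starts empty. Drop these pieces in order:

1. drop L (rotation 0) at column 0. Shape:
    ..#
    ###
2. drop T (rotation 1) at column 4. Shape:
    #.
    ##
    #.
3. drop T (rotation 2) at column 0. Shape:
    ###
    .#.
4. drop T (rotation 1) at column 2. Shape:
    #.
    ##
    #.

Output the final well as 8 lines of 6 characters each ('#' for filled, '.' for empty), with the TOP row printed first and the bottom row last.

Drop 1: L rot0 at col 0 lands with bottom-row=0; cleared 0 line(s) (total 0); column heights now [1 1 2 0 0 0], max=2
Drop 2: T rot1 at col 4 lands with bottom-row=0; cleared 0 line(s) (total 0); column heights now [1 1 2 0 3 2], max=3
Drop 3: T rot2 at col 0 lands with bottom-row=1; cleared 0 line(s) (total 0); column heights now [3 3 3 0 3 2], max=3
Drop 4: T rot1 at col 2 lands with bottom-row=3; cleared 0 line(s) (total 0); column heights now [3 3 6 5 3 2], max=6

Answer: ......
......
..#...
..##..
..#...
###.#.
.##.##
###.#.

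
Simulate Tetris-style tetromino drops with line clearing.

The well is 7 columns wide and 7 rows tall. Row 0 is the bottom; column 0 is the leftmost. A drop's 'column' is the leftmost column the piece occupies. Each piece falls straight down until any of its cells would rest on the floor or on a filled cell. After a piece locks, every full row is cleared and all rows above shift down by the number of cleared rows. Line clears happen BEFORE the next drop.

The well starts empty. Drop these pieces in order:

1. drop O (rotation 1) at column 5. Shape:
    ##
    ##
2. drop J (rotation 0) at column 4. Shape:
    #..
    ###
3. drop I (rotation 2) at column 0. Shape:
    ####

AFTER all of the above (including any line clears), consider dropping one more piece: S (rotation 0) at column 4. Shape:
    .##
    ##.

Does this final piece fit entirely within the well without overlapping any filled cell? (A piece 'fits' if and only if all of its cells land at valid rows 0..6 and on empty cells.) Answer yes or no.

Drop 1: O rot1 at col 5 lands with bottom-row=0; cleared 0 line(s) (total 0); column heights now [0 0 0 0 0 2 2], max=2
Drop 2: J rot0 at col 4 lands with bottom-row=2; cleared 0 line(s) (total 0); column heights now [0 0 0 0 4 3 3], max=4
Drop 3: I rot2 at col 0 lands with bottom-row=0; cleared 0 line(s) (total 0); column heights now [1 1 1 1 4 3 3], max=4
Test piece S rot0 at col 4 (width 3): heights before test = [1 1 1 1 4 3 3]; fits = True

Answer: yes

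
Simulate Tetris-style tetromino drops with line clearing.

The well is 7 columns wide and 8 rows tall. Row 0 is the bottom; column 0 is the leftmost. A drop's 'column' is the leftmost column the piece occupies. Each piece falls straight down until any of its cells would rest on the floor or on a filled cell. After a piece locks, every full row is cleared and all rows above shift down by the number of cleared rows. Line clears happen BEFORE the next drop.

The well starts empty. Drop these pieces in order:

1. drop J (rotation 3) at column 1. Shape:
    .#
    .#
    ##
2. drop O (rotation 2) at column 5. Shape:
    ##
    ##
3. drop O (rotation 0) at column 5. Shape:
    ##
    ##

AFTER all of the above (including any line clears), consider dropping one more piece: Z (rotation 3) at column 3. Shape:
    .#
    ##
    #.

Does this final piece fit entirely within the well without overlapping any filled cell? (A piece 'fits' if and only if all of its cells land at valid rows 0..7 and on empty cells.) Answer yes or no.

Drop 1: J rot3 at col 1 lands with bottom-row=0; cleared 0 line(s) (total 0); column heights now [0 1 3 0 0 0 0], max=3
Drop 2: O rot2 at col 5 lands with bottom-row=0; cleared 0 line(s) (total 0); column heights now [0 1 3 0 0 2 2], max=3
Drop 3: O rot0 at col 5 lands with bottom-row=2; cleared 0 line(s) (total 0); column heights now [0 1 3 0 0 4 4], max=4
Test piece Z rot3 at col 3 (width 2): heights before test = [0 1 3 0 0 4 4]; fits = True

Answer: yes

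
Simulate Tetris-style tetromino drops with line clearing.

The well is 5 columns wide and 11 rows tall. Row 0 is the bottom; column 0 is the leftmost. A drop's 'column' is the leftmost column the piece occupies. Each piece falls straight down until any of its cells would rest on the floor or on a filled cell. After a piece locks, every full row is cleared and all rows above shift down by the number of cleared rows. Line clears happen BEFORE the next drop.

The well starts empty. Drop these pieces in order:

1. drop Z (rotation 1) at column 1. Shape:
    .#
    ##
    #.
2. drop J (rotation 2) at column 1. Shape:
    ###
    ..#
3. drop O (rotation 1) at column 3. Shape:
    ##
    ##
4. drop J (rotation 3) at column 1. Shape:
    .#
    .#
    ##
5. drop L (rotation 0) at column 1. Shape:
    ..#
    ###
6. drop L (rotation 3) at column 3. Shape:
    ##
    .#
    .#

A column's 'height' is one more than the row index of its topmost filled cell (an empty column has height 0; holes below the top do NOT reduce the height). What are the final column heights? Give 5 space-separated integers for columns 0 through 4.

Answer: 0 8 8 10 10

Derivation:
Drop 1: Z rot1 at col 1 lands with bottom-row=0; cleared 0 line(s) (total 0); column heights now [0 2 3 0 0], max=3
Drop 2: J rot2 at col 1 lands with bottom-row=2; cleared 0 line(s) (total 0); column heights now [0 4 4 4 0], max=4
Drop 3: O rot1 at col 3 lands with bottom-row=4; cleared 0 line(s) (total 0); column heights now [0 4 4 6 6], max=6
Drop 4: J rot3 at col 1 lands with bottom-row=4; cleared 0 line(s) (total 0); column heights now [0 5 7 6 6], max=7
Drop 5: L rot0 at col 1 lands with bottom-row=7; cleared 0 line(s) (total 0); column heights now [0 8 8 9 6], max=9
Drop 6: L rot3 at col 3 lands with bottom-row=7; cleared 0 line(s) (total 0); column heights now [0 8 8 10 10], max=10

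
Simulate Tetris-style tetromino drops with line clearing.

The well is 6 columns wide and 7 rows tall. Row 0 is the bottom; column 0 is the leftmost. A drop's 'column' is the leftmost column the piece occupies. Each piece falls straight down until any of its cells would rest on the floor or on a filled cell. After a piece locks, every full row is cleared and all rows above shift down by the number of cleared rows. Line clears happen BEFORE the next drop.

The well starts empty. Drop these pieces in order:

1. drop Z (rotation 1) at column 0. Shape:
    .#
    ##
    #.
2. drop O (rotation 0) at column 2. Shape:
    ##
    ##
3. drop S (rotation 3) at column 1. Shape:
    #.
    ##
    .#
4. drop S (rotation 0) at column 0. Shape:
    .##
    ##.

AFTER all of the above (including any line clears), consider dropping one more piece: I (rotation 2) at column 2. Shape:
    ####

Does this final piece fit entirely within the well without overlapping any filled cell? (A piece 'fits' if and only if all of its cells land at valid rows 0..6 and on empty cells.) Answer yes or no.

Answer: no

Derivation:
Drop 1: Z rot1 at col 0 lands with bottom-row=0; cleared 0 line(s) (total 0); column heights now [2 3 0 0 0 0], max=3
Drop 2: O rot0 at col 2 lands with bottom-row=0; cleared 0 line(s) (total 0); column heights now [2 3 2 2 0 0], max=3
Drop 3: S rot3 at col 1 lands with bottom-row=2; cleared 0 line(s) (total 0); column heights now [2 5 4 2 0 0], max=5
Drop 4: S rot0 at col 0 lands with bottom-row=5; cleared 0 line(s) (total 0); column heights now [6 7 7 2 0 0], max=7
Test piece I rot2 at col 2 (width 4): heights before test = [6 7 7 2 0 0]; fits = False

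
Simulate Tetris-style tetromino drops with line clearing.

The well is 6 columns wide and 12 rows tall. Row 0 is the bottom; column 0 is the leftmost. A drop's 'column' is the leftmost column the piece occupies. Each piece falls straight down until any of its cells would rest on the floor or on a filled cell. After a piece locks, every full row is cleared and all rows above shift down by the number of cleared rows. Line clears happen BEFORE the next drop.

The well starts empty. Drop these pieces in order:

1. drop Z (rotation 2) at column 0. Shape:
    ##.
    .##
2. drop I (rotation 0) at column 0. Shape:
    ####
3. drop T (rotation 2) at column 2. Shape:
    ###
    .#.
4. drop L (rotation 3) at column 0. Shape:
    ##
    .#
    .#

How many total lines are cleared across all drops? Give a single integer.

Drop 1: Z rot2 at col 0 lands with bottom-row=0; cleared 0 line(s) (total 0); column heights now [2 2 1 0 0 0], max=2
Drop 2: I rot0 at col 0 lands with bottom-row=2; cleared 0 line(s) (total 0); column heights now [3 3 3 3 0 0], max=3
Drop 3: T rot2 at col 2 lands with bottom-row=3; cleared 0 line(s) (total 0); column heights now [3 3 5 5 5 0], max=5
Drop 4: L rot3 at col 0 lands with bottom-row=3; cleared 0 line(s) (total 0); column heights now [6 6 5 5 5 0], max=6

Answer: 0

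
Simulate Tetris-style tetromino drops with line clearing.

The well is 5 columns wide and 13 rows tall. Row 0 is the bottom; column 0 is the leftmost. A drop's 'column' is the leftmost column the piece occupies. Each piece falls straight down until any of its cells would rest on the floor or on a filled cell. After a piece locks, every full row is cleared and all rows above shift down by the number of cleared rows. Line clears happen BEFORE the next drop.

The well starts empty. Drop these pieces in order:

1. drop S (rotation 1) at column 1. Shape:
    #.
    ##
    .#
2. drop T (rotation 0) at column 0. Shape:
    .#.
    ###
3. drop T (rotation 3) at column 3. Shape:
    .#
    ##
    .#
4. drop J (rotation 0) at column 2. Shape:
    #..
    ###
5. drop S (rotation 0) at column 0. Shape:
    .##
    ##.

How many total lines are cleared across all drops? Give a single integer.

Drop 1: S rot1 at col 1 lands with bottom-row=0; cleared 0 line(s) (total 0); column heights now [0 3 2 0 0], max=3
Drop 2: T rot0 at col 0 lands with bottom-row=3; cleared 0 line(s) (total 0); column heights now [4 5 4 0 0], max=5
Drop 3: T rot3 at col 3 lands with bottom-row=0; cleared 0 line(s) (total 0); column heights now [4 5 4 2 3], max=5
Drop 4: J rot0 at col 2 lands with bottom-row=4; cleared 0 line(s) (total 0); column heights now [4 5 6 5 5], max=6
Drop 5: S rot0 at col 0 lands with bottom-row=5; cleared 0 line(s) (total 0); column heights now [6 7 7 5 5], max=7

Answer: 0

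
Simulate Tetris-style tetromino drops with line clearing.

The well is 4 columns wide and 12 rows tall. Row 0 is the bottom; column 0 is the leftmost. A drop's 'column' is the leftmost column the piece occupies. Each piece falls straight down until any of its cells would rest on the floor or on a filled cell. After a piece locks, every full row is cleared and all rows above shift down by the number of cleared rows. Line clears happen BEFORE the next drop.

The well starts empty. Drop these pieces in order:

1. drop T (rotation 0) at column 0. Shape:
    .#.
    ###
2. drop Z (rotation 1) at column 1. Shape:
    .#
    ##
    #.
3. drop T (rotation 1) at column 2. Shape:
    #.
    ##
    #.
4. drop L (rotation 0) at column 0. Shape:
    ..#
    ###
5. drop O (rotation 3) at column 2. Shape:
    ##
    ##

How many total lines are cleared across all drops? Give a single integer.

Drop 1: T rot0 at col 0 lands with bottom-row=0; cleared 0 line(s) (total 0); column heights now [1 2 1 0], max=2
Drop 2: Z rot1 at col 1 lands with bottom-row=2; cleared 0 line(s) (total 0); column heights now [1 4 5 0], max=5
Drop 3: T rot1 at col 2 lands with bottom-row=5; cleared 0 line(s) (total 0); column heights now [1 4 8 7], max=8
Drop 4: L rot0 at col 0 lands with bottom-row=8; cleared 0 line(s) (total 0); column heights now [9 9 10 7], max=10
Drop 5: O rot3 at col 2 lands with bottom-row=10; cleared 0 line(s) (total 0); column heights now [9 9 12 12], max=12

Answer: 0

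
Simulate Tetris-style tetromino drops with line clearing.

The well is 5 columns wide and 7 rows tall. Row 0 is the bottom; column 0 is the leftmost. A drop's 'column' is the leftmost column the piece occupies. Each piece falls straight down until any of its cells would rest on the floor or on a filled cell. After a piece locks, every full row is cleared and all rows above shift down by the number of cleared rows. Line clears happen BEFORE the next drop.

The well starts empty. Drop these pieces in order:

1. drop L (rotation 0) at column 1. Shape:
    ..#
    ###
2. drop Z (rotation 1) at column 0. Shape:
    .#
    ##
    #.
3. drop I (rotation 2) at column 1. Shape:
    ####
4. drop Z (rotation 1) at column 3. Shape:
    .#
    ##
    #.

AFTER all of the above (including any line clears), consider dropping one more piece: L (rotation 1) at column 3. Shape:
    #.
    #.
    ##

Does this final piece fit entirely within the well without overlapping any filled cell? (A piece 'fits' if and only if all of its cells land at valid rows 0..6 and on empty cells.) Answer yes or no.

Answer: no

Derivation:
Drop 1: L rot0 at col 1 lands with bottom-row=0; cleared 0 line(s) (total 0); column heights now [0 1 1 2 0], max=2
Drop 2: Z rot1 at col 0 lands with bottom-row=0; cleared 0 line(s) (total 0); column heights now [2 3 1 2 0], max=3
Drop 3: I rot2 at col 1 lands with bottom-row=3; cleared 0 line(s) (total 0); column heights now [2 4 4 4 4], max=4
Drop 4: Z rot1 at col 3 lands with bottom-row=4; cleared 0 line(s) (total 0); column heights now [2 4 4 6 7], max=7
Test piece L rot1 at col 3 (width 2): heights before test = [2 4 4 6 7]; fits = False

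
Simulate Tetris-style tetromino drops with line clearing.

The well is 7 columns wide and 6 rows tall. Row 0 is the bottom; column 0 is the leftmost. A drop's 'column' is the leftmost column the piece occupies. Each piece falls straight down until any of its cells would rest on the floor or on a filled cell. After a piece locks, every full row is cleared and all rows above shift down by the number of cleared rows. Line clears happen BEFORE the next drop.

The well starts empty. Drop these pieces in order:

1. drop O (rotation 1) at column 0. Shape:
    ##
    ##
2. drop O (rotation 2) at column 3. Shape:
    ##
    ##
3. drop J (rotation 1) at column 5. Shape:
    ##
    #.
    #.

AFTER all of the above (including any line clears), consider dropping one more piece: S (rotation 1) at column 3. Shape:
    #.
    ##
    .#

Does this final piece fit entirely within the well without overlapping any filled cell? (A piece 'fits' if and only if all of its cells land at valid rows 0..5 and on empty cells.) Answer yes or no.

Drop 1: O rot1 at col 0 lands with bottom-row=0; cleared 0 line(s) (total 0); column heights now [2 2 0 0 0 0 0], max=2
Drop 2: O rot2 at col 3 lands with bottom-row=0; cleared 0 line(s) (total 0); column heights now [2 2 0 2 2 0 0], max=2
Drop 3: J rot1 at col 5 lands with bottom-row=0; cleared 0 line(s) (total 0); column heights now [2 2 0 2 2 3 3], max=3
Test piece S rot1 at col 3 (width 2): heights before test = [2 2 0 2 2 3 3]; fits = True

Answer: yes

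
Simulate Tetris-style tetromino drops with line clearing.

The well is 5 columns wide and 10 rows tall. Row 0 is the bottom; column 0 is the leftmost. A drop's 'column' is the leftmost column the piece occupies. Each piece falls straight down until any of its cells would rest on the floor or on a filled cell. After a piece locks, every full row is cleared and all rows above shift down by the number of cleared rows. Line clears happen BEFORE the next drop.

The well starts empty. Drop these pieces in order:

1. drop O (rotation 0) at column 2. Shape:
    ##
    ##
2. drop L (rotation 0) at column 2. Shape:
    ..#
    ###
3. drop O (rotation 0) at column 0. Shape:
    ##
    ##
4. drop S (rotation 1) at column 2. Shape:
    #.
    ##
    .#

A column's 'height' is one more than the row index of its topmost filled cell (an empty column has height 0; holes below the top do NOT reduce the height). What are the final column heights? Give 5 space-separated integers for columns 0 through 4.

Answer: 2 2 6 5 4

Derivation:
Drop 1: O rot0 at col 2 lands with bottom-row=0; cleared 0 line(s) (total 0); column heights now [0 0 2 2 0], max=2
Drop 2: L rot0 at col 2 lands with bottom-row=2; cleared 0 line(s) (total 0); column heights now [0 0 3 3 4], max=4
Drop 3: O rot0 at col 0 lands with bottom-row=0; cleared 0 line(s) (total 0); column heights now [2 2 3 3 4], max=4
Drop 4: S rot1 at col 2 lands with bottom-row=3; cleared 0 line(s) (total 0); column heights now [2 2 6 5 4], max=6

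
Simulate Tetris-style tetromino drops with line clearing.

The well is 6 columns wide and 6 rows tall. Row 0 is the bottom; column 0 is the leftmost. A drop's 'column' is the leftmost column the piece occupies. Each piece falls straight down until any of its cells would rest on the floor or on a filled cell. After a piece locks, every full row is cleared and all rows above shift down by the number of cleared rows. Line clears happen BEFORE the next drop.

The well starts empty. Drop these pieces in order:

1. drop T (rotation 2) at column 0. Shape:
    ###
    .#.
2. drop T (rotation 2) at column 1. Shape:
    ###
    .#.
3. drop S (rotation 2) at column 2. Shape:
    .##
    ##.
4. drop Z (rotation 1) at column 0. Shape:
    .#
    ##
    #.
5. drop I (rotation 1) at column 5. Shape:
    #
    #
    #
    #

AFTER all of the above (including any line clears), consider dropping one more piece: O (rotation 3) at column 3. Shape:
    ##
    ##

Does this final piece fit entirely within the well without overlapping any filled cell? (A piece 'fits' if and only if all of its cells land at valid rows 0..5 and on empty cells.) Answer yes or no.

Answer: no

Derivation:
Drop 1: T rot2 at col 0 lands with bottom-row=0; cleared 0 line(s) (total 0); column heights now [2 2 2 0 0 0], max=2
Drop 2: T rot2 at col 1 lands with bottom-row=2; cleared 0 line(s) (total 0); column heights now [2 4 4 4 0 0], max=4
Drop 3: S rot2 at col 2 lands with bottom-row=4; cleared 0 line(s) (total 0); column heights now [2 4 5 6 6 0], max=6
Drop 4: Z rot1 at col 0 lands with bottom-row=3; cleared 0 line(s) (total 0); column heights now [5 6 5 6 6 0], max=6
Drop 5: I rot1 at col 5 lands with bottom-row=0; cleared 0 line(s) (total 0); column heights now [5 6 5 6 6 4], max=6
Test piece O rot3 at col 3 (width 2): heights before test = [5 6 5 6 6 4]; fits = False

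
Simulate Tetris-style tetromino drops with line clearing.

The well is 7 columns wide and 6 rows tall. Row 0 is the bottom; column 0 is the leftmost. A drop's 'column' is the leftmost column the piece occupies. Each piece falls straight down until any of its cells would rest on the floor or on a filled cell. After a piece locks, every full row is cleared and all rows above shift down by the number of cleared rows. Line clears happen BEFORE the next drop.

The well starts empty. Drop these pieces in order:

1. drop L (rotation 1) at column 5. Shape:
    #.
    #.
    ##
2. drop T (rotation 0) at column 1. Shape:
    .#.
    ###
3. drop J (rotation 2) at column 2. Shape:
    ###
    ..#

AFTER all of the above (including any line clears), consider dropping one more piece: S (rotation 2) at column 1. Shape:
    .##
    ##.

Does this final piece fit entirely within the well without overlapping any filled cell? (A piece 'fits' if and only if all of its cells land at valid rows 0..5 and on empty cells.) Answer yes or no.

Drop 1: L rot1 at col 5 lands with bottom-row=0; cleared 0 line(s) (total 0); column heights now [0 0 0 0 0 3 1], max=3
Drop 2: T rot0 at col 1 lands with bottom-row=0; cleared 0 line(s) (total 0); column heights now [0 1 2 1 0 3 1], max=3
Drop 3: J rot2 at col 2 lands with bottom-row=1; cleared 0 line(s) (total 0); column heights now [0 1 3 3 3 3 1], max=3
Test piece S rot2 at col 1 (width 3): heights before test = [0 1 3 3 3 3 1]; fits = True

Answer: yes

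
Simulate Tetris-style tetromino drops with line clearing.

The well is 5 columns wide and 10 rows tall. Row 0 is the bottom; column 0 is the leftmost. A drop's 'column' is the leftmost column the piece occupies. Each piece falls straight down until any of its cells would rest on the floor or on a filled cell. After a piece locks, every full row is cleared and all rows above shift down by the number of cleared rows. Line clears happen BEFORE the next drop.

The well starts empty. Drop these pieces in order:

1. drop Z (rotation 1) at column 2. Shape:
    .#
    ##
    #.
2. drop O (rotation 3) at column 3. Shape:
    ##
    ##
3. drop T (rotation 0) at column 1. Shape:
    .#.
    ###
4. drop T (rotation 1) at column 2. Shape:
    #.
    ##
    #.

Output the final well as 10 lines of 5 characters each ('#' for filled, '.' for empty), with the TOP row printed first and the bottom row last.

Answer: ..#..
..##.
..#..
..#..
.###.
...##
...##
...#.
..##.
..#..

Derivation:
Drop 1: Z rot1 at col 2 lands with bottom-row=0; cleared 0 line(s) (total 0); column heights now [0 0 2 3 0], max=3
Drop 2: O rot3 at col 3 lands with bottom-row=3; cleared 0 line(s) (total 0); column heights now [0 0 2 5 5], max=5
Drop 3: T rot0 at col 1 lands with bottom-row=5; cleared 0 line(s) (total 0); column heights now [0 6 7 6 5], max=7
Drop 4: T rot1 at col 2 lands with bottom-row=7; cleared 0 line(s) (total 0); column heights now [0 6 10 9 5], max=10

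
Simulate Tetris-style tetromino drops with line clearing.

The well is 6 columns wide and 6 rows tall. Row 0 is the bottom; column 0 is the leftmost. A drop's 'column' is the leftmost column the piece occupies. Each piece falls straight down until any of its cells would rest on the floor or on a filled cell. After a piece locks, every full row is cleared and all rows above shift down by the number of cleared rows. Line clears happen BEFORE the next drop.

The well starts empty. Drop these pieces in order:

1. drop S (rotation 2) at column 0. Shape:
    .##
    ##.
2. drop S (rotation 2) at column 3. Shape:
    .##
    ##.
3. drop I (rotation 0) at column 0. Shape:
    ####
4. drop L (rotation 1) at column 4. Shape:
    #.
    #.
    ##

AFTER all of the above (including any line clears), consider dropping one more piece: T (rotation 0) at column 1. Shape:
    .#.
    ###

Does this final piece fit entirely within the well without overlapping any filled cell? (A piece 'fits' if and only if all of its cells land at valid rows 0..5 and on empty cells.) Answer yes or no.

Drop 1: S rot2 at col 0 lands with bottom-row=0; cleared 0 line(s) (total 0); column heights now [1 2 2 0 0 0], max=2
Drop 2: S rot2 at col 3 lands with bottom-row=0; cleared 0 line(s) (total 0); column heights now [1 2 2 1 2 2], max=2
Drop 3: I rot0 at col 0 lands with bottom-row=2; cleared 0 line(s) (total 0); column heights now [3 3 3 3 2 2], max=3
Drop 4: L rot1 at col 4 lands with bottom-row=2; cleared 1 line(s) (total 1); column heights now [1 2 2 1 4 2], max=4
Test piece T rot0 at col 1 (width 3): heights before test = [1 2 2 1 4 2]; fits = True

Answer: yes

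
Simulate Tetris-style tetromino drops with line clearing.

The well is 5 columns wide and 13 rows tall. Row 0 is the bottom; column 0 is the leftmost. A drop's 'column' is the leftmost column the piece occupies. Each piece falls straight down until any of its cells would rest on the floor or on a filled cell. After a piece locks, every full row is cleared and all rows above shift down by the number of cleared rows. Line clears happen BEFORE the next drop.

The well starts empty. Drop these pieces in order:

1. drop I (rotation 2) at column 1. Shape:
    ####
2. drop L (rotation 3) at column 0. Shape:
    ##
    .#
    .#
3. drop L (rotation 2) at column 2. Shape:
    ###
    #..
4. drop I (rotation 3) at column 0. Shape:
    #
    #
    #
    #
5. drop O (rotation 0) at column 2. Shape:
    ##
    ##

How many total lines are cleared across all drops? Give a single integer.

Drop 1: I rot2 at col 1 lands with bottom-row=0; cleared 0 line(s) (total 0); column heights now [0 1 1 1 1], max=1
Drop 2: L rot3 at col 0 lands with bottom-row=1; cleared 0 line(s) (total 0); column heights now [4 4 1 1 1], max=4
Drop 3: L rot2 at col 2 lands with bottom-row=1; cleared 0 line(s) (total 0); column heights now [4 4 3 3 3], max=4
Drop 4: I rot3 at col 0 lands with bottom-row=4; cleared 0 line(s) (total 0); column heights now [8 4 3 3 3], max=8
Drop 5: O rot0 at col 2 lands with bottom-row=3; cleared 0 line(s) (total 0); column heights now [8 4 5 5 3], max=8

Answer: 0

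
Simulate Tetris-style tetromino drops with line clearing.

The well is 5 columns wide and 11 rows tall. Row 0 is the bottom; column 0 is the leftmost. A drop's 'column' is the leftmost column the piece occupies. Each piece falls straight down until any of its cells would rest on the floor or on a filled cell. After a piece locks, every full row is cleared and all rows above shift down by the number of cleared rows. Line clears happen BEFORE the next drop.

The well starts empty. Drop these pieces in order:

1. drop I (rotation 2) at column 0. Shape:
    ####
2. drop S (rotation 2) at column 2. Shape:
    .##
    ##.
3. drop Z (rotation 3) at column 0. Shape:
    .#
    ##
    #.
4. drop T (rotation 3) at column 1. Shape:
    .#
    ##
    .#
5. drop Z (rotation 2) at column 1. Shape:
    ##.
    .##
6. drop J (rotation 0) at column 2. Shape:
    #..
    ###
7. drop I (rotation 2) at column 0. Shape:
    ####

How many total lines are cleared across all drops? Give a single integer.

Drop 1: I rot2 at col 0 lands with bottom-row=0; cleared 0 line(s) (total 0); column heights now [1 1 1 1 0], max=1
Drop 2: S rot2 at col 2 lands with bottom-row=1; cleared 0 line(s) (total 0); column heights now [1 1 2 3 3], max=3
Drop 3: Z rot3 at col 0 lands with bottom-row=1; cleared 0 line(s) (total 0); column heights now [3 4 2 3 3], max=4
Drop 4: T rot3 at col 1 lands with bottom-row=3; cleared 0 line(s) (total 0); column heights now [3 5 6 3 3], max=6
Drop 5: Z rot2 at col 1 lands with bottom-row=6; cleared 0 line(s) (total 0); column heights now [3 8 8 7 3], max=8
Drop 6: J rot0 at col 2 lands with bottom-row=8; cleared 0 line(s) (total 0); column heights now [3 8 10 9 9], max=10
Drop 7: I rot2 at col 0 lands with bottom-row=10; cleared 0 line(s) (total 0); column heights now [11 11 11 11 9], max=11

Answer: 0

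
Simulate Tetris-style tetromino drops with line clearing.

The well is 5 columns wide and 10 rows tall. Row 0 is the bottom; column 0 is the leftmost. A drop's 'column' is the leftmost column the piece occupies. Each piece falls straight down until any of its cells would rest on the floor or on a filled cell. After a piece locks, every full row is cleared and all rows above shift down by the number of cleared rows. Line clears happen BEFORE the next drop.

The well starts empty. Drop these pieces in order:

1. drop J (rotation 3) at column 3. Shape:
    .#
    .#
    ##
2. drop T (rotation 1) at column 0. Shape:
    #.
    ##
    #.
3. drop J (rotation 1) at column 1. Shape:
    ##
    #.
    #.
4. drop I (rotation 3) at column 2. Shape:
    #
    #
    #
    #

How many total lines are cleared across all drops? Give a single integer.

Drop 1: J rot3 at col 3 lands with bottom-row=0; cleared 0 line(s) (total 0); column heights now [0 0 0 1 3], max=3
Drop 2: T rot1 at col 0 lands with bottom-row=0; cleared 0 line(s) (total 0); column heights now [3 2 0 1 3], max=3
Drop 3: J rot1 at col 1 lands with bottom-row=2; cleared 0 line(s) (total 0); column heights now [3 5 5 1 3], max=5
Drop 4: I rot3 at col 2 lands with bottom-row=5; cleared 0 line(s) (total 0); column heights now [3 5 9 1 3], max=9

Answer: 0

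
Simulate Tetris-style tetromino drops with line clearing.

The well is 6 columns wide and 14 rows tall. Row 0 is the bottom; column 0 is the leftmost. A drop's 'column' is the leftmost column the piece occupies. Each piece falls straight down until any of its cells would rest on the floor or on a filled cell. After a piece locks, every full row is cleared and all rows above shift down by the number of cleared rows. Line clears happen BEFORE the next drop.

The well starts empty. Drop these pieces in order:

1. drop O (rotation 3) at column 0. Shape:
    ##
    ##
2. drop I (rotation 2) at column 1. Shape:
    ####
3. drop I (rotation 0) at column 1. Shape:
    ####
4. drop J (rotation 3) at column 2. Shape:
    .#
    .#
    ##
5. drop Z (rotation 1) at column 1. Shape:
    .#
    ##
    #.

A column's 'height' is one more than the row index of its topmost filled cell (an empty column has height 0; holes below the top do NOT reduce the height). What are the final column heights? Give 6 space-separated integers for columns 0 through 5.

Drop 1: O rot3 at col 0 lands with bottom-row=0; cleared 0 line(s) (total 0); column heights now [2 2 0 0 0 0], max=2
Drop 2: I rot2 at col 1 lands with bottom-row=2; cleared 0 line(s) (total 0); column heights now [2 3 3 3 3 0], max=3
Drop 3: I rot0 at col 1 lands with bottom-row=3; cleared 0 line(s) (total 0); column heights now [2 4 4 4 4 0], max=4
Drop 4: J rot3 at col 2 lands with bottom-row=4; cleared 0 line(s) (total 0); column heights now [2 4 5 7 4 0], max=7
Drop 5: Z rot1 at col 1 lands with bottom-row=4; cleared 0 line(s) (total 0); column heights now [2 6 7 7 4 0], max=7

Answer: 2 6 7 7 4 0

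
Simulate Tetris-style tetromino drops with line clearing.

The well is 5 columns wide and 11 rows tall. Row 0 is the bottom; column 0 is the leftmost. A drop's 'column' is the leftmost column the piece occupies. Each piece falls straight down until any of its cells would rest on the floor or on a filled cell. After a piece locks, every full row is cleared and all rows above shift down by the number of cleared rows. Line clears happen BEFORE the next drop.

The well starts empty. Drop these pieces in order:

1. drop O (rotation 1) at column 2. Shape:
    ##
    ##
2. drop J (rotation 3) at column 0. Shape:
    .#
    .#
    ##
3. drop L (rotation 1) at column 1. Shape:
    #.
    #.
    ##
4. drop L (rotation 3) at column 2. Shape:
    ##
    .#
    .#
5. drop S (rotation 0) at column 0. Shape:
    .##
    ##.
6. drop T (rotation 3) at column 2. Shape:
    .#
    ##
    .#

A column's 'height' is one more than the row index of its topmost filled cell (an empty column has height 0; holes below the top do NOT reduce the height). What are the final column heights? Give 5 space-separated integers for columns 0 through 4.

Answer: 7 8 9 10 0

Derivation:
Drop 1: O rot1 at col 2 lands with bottom-row=0; cleared 0 line(s) (total 0); column heights now [0 0 2 2 0], max=2
Drop 2: J rot3 at col 0 lands with bottom-row=0; cleared 0 line(s) (total 0); column heights now [1 3 2 2 0], max=3
Drop 3: L rot1 at col 1 lands with bottom-row=3; cleared 0 line(s) (total 0); column heights now [1 6 4 2 0], max=6
Drop 4: L rot3 at col 2 lands with bottom-row=2; cleared 0 line(s) (total 0); column heights now [1 6 5 5 0], max=6
Drop 5: S rot0 at col 0 lands with bottom-row=6; cleared 0 line(s) (total 0); column heights now [7 8 8 5 0], max=8
Drop 6: T rot3 at col 2 lands with bottom-row=7; cleared 0 line(s) (total 0); column heights now [7 8 9 10 0], max=10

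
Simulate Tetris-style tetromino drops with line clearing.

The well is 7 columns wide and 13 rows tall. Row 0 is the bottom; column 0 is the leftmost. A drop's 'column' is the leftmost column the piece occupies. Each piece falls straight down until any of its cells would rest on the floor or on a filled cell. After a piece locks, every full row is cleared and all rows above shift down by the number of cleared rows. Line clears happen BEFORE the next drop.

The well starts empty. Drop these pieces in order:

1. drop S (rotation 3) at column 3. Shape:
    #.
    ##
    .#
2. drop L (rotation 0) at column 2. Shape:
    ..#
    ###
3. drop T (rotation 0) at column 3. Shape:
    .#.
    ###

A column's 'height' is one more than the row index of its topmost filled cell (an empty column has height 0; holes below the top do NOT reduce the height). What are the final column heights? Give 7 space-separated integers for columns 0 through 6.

Answer: 0 0 4 6 7 6 0

Derivation:
Drop 1: S rot3 at col 3 lands with bottom-row=0; cleared 0 line(s) (total 0); column heights now [0 0 0 3 2 0 0], max=3
Drop 2: L rot0 at col 2 lands with bottom-row=3; cleared 0 line(s) (total 0); column heights now [0 0 4 4 5 0 0], max=5
Drop 3: T rot0 at col 3 lands with bottom-row=5; cleared 0 line(s) (total 0); column heights now [0 0 4 6 7 6 0], max=7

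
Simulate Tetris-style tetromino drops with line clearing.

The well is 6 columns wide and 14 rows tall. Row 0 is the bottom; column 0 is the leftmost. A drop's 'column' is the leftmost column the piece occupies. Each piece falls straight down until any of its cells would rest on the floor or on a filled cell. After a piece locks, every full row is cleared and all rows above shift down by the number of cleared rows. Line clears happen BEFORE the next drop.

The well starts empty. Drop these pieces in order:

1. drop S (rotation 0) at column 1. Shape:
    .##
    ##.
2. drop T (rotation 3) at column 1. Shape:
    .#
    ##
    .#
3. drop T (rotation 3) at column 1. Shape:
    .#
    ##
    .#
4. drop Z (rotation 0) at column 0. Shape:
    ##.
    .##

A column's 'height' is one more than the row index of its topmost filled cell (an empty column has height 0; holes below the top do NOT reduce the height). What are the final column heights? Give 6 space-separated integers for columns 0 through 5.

Drop 1: S rot0 at col 1 lands with bottom-row=0; cleared 0 line(s) (total 0); column heights now [0 1 2 2 0 0], max=2
Drop 2: T rot3 at col 1 lands with bottom-row=2; cleared 0 line(s) (total 0); column heights now [0 4 5 2 0 0], max=5
Drop 3: T rot3 at col 1 lands with bottom-row=5; cleared 0 line(s) (total 0); column heights now [0 7 8 2 0 0], max=8
Drop 4: Z rot0 at col 0 lands with bottom-row=8; cleared 0 line(s) (total 0); column heights now [10 10 9 2 0 0], max=10

Answer: 10 10 9 2 0 0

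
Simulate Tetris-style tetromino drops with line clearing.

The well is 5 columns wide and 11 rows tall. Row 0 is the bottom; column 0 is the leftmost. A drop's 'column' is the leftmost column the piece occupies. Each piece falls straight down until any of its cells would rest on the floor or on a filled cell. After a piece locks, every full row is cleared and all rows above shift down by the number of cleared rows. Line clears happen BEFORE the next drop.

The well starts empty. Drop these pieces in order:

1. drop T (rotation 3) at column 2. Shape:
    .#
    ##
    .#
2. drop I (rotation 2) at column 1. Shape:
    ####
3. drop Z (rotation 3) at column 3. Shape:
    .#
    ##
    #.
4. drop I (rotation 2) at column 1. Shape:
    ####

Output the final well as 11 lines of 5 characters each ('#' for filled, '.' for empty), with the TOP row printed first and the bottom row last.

Drop 1: T rot3 at col 2 lands with bottom-row=0; cleared 0 line(s) (total 0); column heights now [0 0 2 3 0], max=3
Drop 2: I rot2 at col 1 lands with bottom-row=3; cleared 0 line(s) (total 0); column heights now [0 4 4 4 4], max=4
Drop 3: Z rot3 at col 3 lands with bottom-row=4; cleared 0 line(s) (total 0); column heights now [0 4 4 6 7], max=7
Drop 4: I rot2 at col 1 lands with bottom-row=7; cleared 0 line(s) (total 0); column heights now [0 8 8 8 8], max=8

Answer: .....
.....
.....
.####
....#
...##
...#.
.####
...#.
..##.
...#.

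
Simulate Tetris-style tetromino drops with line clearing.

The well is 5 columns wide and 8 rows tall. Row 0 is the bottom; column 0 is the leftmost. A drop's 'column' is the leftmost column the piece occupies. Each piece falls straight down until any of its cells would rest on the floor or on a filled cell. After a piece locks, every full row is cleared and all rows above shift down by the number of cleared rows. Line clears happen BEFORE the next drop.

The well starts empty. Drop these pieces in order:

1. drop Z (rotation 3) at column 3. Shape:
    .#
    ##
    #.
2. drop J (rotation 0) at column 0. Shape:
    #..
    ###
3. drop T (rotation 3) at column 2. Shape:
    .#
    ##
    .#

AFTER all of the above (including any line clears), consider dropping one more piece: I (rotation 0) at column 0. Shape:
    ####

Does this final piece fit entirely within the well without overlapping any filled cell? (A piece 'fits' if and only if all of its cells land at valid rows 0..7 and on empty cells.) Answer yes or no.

Answer: yes

Derivation:
Drop 1: Z rot3 at col 3 lands with bottom-row=0; cleared 0 line(s) (total 0); column heights now [0 0 0 2 3], max=3
Drop 2: J rot0 at col 0 lands with bottom-row=0; cleared 0 line(s) (total 0); column heights now [2 1 1 2 3], max=3
Drop 3: T rot3 at col 2 lands with bottom-row=2; cleared 0 line(s) (total 0); column heights now [2 1 4 5 3], max=5
Test piece I rot0 at col 0 (width 4): heights before test = [2 1 4 5 3]; fits = True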